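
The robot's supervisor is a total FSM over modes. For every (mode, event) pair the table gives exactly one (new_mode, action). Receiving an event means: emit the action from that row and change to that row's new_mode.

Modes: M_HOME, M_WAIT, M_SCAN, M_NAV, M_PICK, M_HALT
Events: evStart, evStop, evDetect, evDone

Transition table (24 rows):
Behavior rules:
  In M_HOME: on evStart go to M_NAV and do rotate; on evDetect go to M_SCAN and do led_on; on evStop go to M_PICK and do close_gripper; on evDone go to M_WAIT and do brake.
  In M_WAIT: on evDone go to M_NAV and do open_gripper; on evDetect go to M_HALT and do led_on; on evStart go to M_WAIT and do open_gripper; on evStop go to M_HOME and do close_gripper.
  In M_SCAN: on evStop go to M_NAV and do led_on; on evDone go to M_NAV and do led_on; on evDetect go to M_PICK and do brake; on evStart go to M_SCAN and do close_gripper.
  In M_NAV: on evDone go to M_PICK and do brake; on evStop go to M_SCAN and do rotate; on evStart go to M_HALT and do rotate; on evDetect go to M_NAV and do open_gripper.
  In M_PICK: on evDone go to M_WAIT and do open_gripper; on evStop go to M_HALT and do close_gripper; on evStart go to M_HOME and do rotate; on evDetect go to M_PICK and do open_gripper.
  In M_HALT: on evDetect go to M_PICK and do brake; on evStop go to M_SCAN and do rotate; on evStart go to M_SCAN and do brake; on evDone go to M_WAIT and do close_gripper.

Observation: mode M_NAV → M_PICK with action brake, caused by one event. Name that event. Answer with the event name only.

evDone

try evStart: (M_NAV, evStart) → (M_HALT, rotate)
try evStop: (M_NAV, evStop) → (M_SCAN, rotate)
try evDetect: (M_NAV, evDetect) → (M_NAV, open_gripper)
try evDone: (M_NAV, evDone) → (M_PICK, brake)  ← matches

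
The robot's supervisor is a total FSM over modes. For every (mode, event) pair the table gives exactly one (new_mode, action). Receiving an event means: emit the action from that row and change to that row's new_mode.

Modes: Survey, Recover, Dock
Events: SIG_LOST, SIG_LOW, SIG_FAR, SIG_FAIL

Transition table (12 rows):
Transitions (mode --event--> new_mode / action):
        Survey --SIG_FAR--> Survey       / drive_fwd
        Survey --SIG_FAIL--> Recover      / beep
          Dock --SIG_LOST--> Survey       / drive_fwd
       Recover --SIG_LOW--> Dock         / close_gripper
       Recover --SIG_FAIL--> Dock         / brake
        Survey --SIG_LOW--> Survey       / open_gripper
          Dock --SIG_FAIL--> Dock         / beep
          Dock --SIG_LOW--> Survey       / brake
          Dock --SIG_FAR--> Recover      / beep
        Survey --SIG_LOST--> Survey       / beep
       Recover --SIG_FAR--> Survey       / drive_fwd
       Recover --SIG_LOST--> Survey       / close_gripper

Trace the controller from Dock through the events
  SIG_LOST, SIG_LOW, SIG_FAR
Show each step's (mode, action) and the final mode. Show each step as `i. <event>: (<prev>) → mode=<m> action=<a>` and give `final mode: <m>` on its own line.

final mode: Survey

1. SIG_LOST: (Dock) → mode=Survey action=drive_fwd
2. SIG_LOW: (Survey) → mode=Survey action=open_gripper
3. SIG_FAR: (Survey) → mode=Survey action=drive_fwd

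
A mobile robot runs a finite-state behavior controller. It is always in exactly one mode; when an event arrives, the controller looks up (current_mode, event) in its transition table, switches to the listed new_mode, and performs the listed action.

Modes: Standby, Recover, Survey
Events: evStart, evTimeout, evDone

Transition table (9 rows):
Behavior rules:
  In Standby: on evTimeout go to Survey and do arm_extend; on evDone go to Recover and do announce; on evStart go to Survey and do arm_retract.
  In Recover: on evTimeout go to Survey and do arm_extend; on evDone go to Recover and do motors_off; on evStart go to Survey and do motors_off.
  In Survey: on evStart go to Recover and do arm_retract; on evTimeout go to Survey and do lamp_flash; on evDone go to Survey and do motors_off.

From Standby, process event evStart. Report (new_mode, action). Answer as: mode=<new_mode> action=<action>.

current mode = Standby; filter table to that mode:
  (Standby, evTimeout) → (Survey, arm_extend)
  (Standby, evDone) → (Recover, announce)
  (Standby, evStart) → (Survey, arm_retract)  ← event matches
event = evStart selects (Survey, arm_retract)

mode=Survey action=arm_retract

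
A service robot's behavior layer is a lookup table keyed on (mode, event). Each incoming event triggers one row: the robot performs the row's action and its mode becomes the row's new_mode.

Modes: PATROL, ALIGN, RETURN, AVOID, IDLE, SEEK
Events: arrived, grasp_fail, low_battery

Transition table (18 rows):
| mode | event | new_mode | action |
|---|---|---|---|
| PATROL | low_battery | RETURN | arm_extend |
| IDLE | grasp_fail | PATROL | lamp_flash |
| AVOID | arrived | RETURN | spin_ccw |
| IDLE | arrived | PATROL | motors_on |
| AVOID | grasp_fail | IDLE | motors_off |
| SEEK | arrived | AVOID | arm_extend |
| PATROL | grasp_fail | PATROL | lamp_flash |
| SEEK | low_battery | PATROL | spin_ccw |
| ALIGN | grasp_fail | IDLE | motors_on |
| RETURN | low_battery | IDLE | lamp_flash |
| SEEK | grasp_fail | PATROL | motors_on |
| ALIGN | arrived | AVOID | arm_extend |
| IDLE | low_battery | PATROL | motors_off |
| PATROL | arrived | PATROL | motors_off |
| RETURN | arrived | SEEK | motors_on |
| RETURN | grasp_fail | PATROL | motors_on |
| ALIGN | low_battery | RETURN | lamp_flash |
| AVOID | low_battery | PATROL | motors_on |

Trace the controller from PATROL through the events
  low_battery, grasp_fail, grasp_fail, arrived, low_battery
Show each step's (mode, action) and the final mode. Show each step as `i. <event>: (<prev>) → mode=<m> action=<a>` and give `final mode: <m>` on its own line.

1. low_battery: (PATROL) → mode=RETURN action=arm_extend
2. grasp_fail: (RETURN) → mode=PATROL action=motors_on
3. grasp_fail: (PATROL) → mode=PATROL action=lamp_flash
4. arrived: (PATROL) → mode=PATROL action=motors_off
5. low_battery: (PATROL) → mode=RETURN action=arm_extend

final mode: RETURN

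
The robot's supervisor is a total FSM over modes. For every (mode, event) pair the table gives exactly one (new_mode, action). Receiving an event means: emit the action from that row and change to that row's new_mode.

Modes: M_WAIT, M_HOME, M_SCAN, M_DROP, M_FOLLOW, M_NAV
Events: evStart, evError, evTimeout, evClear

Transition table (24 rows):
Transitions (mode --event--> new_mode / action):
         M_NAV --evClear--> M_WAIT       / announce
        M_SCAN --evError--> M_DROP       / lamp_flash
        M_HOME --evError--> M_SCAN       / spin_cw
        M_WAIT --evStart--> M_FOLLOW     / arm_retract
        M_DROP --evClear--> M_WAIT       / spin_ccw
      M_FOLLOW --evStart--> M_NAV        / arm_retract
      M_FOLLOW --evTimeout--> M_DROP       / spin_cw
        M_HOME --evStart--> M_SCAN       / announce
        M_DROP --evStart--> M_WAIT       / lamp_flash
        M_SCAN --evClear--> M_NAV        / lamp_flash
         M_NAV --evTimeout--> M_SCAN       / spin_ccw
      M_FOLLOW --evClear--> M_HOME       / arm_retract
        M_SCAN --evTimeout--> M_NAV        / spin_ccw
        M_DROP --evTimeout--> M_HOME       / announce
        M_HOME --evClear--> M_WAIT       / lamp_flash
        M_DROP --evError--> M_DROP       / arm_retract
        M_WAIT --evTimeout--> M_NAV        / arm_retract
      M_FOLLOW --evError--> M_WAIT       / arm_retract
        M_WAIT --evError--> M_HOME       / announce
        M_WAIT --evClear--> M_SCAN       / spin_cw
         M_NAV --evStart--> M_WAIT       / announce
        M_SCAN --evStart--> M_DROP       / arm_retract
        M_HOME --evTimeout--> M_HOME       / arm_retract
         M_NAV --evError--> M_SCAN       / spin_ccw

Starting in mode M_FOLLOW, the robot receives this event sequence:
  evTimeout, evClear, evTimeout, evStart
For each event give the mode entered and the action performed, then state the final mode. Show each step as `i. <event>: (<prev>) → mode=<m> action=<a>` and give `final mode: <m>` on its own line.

final mode: M_WAIT

1. evTimeout: (M_FOLLOW) → mode=M_DROP action=spin_cw
2. evClear: (M_DROP) → mode=M_WAIT action=spin_ccw
3. evTimeout: (M_WAIT) → mode=M_NAV action=arm_retract
4. evStart: (M_NAV) → mode=M_WAIT action=announce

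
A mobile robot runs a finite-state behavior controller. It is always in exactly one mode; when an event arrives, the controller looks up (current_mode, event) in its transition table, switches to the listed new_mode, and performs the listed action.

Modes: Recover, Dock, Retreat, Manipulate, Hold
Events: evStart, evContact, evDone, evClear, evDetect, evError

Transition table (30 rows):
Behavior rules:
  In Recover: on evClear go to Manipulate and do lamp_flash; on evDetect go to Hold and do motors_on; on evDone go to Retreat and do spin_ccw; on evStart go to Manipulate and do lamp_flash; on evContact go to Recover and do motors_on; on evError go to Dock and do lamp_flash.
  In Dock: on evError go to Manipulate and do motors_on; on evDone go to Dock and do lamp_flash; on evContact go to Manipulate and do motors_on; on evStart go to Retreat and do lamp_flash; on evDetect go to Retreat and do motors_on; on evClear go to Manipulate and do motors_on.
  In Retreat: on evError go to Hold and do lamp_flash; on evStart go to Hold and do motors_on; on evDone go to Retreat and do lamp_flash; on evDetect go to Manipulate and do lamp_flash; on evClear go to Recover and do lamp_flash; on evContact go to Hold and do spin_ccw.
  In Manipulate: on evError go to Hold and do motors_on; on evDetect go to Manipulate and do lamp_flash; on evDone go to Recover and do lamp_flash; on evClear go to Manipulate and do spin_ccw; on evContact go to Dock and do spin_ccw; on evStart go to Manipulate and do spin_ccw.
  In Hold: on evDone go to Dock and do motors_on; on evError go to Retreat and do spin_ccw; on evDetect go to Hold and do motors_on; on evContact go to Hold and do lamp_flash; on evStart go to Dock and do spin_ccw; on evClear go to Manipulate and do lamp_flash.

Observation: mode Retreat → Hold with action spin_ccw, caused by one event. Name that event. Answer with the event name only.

try evStart: (Retreat, evStart) → (Hold, motors_on)
try evContact: (Retreat, evContact) → (Hold, spin_ccw)  ← matches
try evDone: (Retreat, evDone) → (Retreat, lamp_flash)
try evClear: (Retreat, evClear) → (Recover, lamp_flash)
try evDetect: (Retreat, evDetect) → (Manipulate, lamp_flash)
try evError: (Retreat, evError) → (Hold, lamp_flash)

evContact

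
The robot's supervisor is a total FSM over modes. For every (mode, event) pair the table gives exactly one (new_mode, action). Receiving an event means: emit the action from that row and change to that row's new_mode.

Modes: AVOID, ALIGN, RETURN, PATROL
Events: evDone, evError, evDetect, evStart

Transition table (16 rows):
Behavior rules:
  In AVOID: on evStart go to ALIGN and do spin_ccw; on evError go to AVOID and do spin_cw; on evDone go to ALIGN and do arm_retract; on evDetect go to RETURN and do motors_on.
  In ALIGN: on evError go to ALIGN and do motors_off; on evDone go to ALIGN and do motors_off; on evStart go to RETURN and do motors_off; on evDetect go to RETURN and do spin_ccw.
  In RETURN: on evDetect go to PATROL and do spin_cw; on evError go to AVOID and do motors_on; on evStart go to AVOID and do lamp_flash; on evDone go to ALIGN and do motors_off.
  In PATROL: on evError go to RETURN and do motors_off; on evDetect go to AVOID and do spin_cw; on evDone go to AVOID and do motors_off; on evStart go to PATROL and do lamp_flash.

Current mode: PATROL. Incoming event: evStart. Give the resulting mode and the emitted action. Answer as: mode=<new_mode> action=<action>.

current mode = PATROL; filter table to that mode:
  (PATROL, evError) → (RETURN, motors_off)
  (PATROL, evDetect) → (AVOID, spin_cw)
  (PATROL, evDone) → (AVOID, motors_off)
  (PATROL, evStart) → (PATROL, lamp_flash)  ← event matches
event = evStart selects (PATROL, lamp_flash)

mode=PATROL action=lamp_flash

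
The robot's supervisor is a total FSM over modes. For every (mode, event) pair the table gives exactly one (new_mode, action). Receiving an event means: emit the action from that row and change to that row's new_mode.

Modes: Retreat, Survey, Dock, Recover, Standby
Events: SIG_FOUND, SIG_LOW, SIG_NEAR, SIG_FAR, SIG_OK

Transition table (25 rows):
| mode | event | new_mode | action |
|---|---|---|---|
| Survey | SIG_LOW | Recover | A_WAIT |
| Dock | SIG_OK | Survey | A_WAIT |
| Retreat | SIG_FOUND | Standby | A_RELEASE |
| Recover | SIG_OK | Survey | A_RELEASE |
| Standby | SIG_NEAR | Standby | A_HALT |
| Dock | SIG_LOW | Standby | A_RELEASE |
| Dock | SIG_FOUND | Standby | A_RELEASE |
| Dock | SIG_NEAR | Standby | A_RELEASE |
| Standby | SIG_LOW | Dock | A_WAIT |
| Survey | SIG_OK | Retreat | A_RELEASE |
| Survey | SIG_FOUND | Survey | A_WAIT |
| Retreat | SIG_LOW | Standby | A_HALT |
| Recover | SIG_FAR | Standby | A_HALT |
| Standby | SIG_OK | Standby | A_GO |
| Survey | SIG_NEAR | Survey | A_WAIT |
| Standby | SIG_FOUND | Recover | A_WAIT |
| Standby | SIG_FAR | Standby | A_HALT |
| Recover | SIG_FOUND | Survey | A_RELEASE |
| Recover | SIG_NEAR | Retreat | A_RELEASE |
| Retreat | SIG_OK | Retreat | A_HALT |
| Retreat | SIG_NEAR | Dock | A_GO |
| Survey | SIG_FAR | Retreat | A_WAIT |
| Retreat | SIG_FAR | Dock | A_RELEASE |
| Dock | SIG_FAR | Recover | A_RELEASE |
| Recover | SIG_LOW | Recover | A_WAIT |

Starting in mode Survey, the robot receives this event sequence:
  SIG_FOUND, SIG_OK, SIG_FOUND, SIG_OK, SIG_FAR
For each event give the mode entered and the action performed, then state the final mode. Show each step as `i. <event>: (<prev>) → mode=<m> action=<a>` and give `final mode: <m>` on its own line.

1. SIG_FOUND: (Survey) → mode=Survey action=A_WAIT
2. SIG_OK: (Survey) → mode=Retreat action=A_RELEASE
3. SIG_FOUND: (Retreat) → mode=Standby action=A_RELEASE
4. SIG_OK: (Standby) → mode=Standby action=A_GO
5. SIG_FAR: (Standby) → mode=Standby action=A_HALT

final mode: Standby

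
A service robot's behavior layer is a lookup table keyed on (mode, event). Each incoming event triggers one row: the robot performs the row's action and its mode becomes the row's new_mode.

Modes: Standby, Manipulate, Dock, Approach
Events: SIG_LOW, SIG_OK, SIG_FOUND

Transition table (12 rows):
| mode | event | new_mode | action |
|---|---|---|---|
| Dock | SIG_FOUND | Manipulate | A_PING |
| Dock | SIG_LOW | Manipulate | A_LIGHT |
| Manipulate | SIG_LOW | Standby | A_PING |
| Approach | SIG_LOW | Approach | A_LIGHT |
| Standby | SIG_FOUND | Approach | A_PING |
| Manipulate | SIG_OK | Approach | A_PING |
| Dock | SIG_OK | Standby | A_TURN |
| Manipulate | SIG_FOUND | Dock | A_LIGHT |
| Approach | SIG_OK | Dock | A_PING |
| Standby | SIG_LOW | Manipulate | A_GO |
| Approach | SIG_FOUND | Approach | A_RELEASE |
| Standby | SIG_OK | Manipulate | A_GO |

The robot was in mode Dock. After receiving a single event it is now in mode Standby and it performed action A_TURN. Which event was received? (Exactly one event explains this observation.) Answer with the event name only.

SIG_OK

try SIG_LOW: (Dock, SIG_LOW) → (Manipulate, A_LIGHT)
try SIG_OK: (Dock, SIG_OK) → (Standby, A_TURN)  ← matches
try SIG_FOUND: (Dock, SIG_FOUND) → (Manipulate, A_PING)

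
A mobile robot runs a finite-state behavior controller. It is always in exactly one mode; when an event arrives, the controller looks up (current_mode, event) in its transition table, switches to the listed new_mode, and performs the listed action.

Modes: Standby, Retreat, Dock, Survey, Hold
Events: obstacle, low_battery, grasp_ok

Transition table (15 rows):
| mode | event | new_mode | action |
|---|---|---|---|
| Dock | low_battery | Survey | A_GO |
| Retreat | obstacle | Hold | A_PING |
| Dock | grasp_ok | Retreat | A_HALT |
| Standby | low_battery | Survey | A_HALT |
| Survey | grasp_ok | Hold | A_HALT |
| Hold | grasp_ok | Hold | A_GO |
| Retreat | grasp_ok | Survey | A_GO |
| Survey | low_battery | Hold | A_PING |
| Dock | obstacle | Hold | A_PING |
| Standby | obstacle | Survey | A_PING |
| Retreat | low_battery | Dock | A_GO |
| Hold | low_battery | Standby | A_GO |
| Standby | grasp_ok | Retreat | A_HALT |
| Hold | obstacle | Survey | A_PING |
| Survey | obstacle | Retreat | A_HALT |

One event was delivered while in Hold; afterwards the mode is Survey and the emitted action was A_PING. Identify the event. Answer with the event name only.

try obstacle: (Hold, obstacle) → (Survey, A_PING)  ← matches
try low_battery: (Hold, low_battery) → (Standby, A_GO)
try grasp_ok: (Hold, grasp_ok) → (Hold, A_GO)

obstacle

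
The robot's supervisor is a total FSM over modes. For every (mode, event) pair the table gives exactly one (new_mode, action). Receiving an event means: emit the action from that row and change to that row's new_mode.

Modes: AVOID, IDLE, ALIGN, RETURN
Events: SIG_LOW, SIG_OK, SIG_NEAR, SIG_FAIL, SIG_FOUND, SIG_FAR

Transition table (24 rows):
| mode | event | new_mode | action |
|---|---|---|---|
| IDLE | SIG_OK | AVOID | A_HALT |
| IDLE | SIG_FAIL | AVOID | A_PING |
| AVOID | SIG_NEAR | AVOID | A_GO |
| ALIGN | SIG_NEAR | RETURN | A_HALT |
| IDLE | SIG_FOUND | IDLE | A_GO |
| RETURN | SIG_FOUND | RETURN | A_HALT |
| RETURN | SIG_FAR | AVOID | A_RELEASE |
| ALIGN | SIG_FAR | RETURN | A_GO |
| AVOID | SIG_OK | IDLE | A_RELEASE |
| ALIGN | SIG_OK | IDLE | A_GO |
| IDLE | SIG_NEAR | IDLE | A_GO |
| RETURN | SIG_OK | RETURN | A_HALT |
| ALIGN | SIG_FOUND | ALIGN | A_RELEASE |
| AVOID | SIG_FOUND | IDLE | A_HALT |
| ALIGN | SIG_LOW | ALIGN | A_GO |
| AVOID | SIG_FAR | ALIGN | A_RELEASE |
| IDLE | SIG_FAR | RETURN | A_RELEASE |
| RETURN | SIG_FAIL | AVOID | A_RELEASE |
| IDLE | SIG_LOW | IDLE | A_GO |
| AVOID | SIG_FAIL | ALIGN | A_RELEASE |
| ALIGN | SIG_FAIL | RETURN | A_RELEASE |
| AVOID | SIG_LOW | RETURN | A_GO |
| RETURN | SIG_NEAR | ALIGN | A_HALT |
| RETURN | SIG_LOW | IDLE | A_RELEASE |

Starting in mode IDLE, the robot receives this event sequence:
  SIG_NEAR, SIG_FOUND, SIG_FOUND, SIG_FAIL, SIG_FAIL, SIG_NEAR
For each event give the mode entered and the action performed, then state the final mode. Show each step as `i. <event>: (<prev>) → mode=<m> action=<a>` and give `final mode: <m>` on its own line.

1. SIG_NEAR: (IDLE) → mode=IDLE action=A_GO
2. SIG_FOUND: (IDLE) → mode=IDLE action=A_GO
3. SIG_FOUND: (IDLE) → mode=IDLE action=A_GO
4. SIG_FAIL: (IDLE) → mode=AVOID action=A_PING
5. SIG_FAIL: (AVOID) → mode=ALIGN action=A_RELEASE
6. SIG_NEAR: (ALIGN) → mode=RETURN action=A_HALT

final mode: RETURN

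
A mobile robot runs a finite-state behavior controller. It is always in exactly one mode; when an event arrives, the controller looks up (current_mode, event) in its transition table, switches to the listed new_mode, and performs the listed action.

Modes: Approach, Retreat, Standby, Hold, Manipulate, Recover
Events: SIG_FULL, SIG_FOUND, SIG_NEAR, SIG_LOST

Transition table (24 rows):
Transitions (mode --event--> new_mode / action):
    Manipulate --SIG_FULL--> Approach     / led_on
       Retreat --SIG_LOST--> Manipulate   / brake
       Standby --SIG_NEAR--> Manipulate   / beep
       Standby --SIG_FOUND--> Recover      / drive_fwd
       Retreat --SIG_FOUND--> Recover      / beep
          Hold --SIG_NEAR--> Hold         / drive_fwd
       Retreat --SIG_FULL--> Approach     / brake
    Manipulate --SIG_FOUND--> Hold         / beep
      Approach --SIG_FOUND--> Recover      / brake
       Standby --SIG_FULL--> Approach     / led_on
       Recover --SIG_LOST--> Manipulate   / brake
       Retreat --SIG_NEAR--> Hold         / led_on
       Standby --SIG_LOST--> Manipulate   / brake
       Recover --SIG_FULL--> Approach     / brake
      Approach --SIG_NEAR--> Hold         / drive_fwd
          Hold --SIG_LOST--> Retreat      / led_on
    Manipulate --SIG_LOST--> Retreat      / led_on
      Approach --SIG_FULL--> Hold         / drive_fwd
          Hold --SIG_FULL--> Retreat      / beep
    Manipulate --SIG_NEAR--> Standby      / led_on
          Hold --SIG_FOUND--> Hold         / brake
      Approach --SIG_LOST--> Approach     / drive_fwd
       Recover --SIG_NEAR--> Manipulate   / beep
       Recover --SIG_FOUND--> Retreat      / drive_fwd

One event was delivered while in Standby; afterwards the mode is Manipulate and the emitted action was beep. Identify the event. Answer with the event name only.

try SIG_FULL: (Standby, SIG_FULL) → (Approach, led_on)
try SIG_FOUND: (Standby, SIG_FOUND) → (Recover, drive_fwd)
try SIG_NEAR: (Standby, SIG_NEAR) → (Manipulate, beep)  ← matches
try SIG_LOST: (Standby, SIG_LOST) → (Manipulate, brake)

SIG_NEAR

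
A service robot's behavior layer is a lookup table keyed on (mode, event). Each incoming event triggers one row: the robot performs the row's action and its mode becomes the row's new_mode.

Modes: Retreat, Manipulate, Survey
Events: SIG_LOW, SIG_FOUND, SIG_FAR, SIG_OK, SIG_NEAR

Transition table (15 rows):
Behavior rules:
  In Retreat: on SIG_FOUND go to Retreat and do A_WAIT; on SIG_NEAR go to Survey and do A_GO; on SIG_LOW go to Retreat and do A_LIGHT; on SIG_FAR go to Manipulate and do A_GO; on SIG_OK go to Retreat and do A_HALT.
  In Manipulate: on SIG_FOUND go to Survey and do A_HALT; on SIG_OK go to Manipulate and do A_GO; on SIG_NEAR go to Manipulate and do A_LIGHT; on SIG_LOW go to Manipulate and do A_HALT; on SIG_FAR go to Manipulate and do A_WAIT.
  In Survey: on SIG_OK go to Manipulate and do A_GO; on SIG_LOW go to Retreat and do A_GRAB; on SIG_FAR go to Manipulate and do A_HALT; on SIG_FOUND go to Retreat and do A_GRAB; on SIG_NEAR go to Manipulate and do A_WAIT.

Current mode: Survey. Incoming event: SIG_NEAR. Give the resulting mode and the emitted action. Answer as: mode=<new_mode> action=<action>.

current mode = Survey; filter table to that mode:
  (Survey, SIG_OK) → (Manipulate, A_GO)
  (Survey, SIG_LOW) → (Retreat, A_GRAB)
  (Survey, SIG_FAR) → (Manipulate, A_HALT)
  (Survey, SIG_FOUND) → (Retreat, A_GRAB)
  (Survey, SIG_NEAR) → (Manipulate, A_WAIT)  ← event matches
event = SIG_NEAR selects (Manipulate, A_WAIT)

mode=Manipulate action=A_WAIT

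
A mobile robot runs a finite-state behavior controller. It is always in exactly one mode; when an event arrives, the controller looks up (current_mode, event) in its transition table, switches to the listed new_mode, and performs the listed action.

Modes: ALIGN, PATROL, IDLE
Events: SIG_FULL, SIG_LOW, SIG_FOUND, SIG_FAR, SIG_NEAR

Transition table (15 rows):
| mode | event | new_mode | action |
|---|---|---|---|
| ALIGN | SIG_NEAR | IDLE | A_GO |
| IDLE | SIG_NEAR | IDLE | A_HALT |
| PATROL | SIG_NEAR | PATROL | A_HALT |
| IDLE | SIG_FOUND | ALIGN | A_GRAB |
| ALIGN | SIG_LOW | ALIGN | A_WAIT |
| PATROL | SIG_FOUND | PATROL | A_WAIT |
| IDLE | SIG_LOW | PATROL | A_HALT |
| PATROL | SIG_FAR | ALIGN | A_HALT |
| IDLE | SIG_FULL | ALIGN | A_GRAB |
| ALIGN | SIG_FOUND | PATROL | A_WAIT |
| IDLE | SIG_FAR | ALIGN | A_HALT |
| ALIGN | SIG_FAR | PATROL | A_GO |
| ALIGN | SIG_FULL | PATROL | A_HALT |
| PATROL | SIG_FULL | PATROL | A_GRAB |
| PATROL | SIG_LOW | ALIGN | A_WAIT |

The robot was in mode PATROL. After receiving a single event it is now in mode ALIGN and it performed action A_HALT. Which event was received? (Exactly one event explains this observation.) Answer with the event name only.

try SIG_FULL: (PATROL, SIG_FULL) → (PATROL, A_GRAB)
try SIG_LOW: (PATROL, SIG_LOW) → (ALIGN, A_WAIT)
try SIG_FOUND: (PATROL, SIG_FOUND) → (PATROL, A_WAIT)
try SIG_FAR: (PATROL, SIG_FAR) → (ALIGN, A_HALT)  ← matches
try SIG_NEAR: (PATROL, SIG_NEAR) → (PATROL, A_HALT)

SIG_FAR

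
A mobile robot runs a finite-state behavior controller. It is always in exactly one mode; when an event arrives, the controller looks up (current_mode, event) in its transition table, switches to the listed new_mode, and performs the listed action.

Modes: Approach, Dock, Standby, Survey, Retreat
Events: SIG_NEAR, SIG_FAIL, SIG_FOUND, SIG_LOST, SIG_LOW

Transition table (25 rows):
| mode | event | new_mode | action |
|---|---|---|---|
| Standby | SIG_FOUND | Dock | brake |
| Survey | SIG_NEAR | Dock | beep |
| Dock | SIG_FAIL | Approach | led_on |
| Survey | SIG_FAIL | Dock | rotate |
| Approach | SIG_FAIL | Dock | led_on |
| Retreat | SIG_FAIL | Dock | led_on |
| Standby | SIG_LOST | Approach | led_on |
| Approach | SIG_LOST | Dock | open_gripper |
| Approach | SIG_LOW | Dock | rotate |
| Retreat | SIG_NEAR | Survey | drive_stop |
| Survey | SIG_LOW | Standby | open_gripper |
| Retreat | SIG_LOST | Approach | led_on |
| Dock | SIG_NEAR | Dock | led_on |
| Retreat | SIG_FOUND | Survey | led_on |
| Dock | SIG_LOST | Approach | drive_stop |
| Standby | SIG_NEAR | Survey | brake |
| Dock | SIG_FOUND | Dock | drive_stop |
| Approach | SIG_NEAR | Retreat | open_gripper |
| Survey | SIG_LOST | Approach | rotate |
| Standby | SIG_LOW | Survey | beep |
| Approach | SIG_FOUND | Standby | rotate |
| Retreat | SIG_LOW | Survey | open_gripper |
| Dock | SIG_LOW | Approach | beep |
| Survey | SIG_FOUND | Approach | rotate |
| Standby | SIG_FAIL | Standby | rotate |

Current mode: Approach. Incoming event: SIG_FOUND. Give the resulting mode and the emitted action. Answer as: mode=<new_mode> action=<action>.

current mode = Approach; filter table to that mode:
  (Approach, SIG_FAIL) → (Dock, led_on)
  (Approach, SIG_LOST) → (Dock, open_gripper)
  (Approach, SIG_LOW) → (Dock, rotate)
  (Approach, SIG_NEAR) → (Retreat, open_gripper)
  (Approach, SIG_FOUND) → (Standby, rotate)  ← event matches
event = SIG_FOUND selects (Standby, rotate)

mode=Standby action=rotate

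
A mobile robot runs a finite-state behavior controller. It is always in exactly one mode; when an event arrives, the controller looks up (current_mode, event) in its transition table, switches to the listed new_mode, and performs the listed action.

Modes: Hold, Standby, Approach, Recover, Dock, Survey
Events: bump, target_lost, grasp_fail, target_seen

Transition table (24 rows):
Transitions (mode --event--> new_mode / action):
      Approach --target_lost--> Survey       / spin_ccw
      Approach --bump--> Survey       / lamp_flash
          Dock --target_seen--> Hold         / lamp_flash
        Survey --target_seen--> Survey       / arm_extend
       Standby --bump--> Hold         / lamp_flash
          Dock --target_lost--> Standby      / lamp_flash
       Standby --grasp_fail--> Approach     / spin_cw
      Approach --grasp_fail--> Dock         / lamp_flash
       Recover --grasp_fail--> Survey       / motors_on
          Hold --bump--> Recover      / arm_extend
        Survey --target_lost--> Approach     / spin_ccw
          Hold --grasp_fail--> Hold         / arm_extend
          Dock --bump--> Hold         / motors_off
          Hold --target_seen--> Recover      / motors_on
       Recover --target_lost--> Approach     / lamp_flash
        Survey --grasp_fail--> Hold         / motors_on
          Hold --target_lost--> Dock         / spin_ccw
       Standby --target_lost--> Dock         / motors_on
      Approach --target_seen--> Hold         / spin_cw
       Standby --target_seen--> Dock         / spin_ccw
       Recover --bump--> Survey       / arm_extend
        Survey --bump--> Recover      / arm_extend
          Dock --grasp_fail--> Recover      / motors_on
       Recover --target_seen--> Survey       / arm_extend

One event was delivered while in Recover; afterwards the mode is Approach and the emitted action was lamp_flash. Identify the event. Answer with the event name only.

try bump: (Recover, bump) → (Survey, arm_extend)
try target_lost: (Recover, target_lost) → (Approach, lamp_flash)  ← matches
try grasp_fail: (Recover, grasp_fail) → (Survey, motors_on)
try target_seen: (Recover, target_seen) → (Survey, arm_extend)

target_lost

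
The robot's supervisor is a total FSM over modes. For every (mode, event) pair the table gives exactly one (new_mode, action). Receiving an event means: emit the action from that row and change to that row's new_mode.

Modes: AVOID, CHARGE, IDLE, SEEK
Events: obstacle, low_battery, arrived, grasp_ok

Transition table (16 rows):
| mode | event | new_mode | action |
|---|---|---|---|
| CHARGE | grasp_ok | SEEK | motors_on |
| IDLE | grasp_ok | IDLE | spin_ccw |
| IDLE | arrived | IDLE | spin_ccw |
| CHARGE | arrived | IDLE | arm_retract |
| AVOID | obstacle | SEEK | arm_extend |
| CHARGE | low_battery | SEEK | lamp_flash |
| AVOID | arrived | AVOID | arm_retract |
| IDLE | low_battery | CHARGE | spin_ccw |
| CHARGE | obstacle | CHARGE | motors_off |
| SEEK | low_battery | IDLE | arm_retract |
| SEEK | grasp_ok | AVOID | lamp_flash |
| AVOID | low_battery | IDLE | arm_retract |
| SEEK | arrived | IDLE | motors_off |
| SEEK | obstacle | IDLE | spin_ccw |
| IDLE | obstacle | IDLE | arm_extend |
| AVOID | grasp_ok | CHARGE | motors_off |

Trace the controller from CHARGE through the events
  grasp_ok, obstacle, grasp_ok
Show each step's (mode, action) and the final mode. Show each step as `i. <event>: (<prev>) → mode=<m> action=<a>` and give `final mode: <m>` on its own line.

1. grasp_ok: (CHARGE) → mode=SEEK action=motors_on
2. obstacle: (SEEK) → mode=IDLE action=spin_ccw
3. grasp_ok: (IDLE) → mode=IDLE action=spin_ccw

final mode: IDLE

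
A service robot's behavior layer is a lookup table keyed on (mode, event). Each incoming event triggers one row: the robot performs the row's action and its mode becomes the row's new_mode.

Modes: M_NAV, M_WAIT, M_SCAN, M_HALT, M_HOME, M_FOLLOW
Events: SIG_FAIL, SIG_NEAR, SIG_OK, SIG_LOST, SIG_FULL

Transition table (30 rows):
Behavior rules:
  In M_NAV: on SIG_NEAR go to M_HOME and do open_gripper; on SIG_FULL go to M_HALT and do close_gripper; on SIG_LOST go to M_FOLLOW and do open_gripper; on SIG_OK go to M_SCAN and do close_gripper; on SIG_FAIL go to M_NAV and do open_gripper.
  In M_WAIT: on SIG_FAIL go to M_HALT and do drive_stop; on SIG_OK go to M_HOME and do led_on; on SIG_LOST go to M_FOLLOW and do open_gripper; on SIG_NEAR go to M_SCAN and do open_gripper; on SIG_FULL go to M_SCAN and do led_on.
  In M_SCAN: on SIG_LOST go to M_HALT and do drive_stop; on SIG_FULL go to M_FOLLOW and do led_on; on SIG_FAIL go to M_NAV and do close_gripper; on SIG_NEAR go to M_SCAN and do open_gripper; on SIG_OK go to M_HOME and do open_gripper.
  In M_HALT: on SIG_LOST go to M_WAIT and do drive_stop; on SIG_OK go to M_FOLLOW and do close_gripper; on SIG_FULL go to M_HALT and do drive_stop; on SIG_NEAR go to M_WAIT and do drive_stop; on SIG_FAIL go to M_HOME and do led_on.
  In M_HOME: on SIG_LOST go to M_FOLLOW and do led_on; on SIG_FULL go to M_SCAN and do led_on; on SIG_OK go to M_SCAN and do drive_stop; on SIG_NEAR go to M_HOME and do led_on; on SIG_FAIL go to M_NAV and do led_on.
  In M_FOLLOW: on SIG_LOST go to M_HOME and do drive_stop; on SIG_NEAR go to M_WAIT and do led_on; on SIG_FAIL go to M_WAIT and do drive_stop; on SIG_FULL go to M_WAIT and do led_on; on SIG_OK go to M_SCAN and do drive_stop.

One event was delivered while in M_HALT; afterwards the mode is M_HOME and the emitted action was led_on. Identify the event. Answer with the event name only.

try SIG_FAIL: (M_HALT, SIG_FAIL) → (M_HOME, led_on)  ← matches
try SIG_NEAR: (M_HALT, SIG_NEAR) → (M_WAIT, drive_stop)
try SIG_OK: (M_HALT, SIG_OK) → (M_FOLLOW, close_gripper)
try SIG_LOST: (M_HALT, SIG_LOST) → (M_WAIT, drive_stop)
try SIG_FULL: (M_HALT, SIG_FULL) → (M_HALT, drive_stop)

SIG_FAIL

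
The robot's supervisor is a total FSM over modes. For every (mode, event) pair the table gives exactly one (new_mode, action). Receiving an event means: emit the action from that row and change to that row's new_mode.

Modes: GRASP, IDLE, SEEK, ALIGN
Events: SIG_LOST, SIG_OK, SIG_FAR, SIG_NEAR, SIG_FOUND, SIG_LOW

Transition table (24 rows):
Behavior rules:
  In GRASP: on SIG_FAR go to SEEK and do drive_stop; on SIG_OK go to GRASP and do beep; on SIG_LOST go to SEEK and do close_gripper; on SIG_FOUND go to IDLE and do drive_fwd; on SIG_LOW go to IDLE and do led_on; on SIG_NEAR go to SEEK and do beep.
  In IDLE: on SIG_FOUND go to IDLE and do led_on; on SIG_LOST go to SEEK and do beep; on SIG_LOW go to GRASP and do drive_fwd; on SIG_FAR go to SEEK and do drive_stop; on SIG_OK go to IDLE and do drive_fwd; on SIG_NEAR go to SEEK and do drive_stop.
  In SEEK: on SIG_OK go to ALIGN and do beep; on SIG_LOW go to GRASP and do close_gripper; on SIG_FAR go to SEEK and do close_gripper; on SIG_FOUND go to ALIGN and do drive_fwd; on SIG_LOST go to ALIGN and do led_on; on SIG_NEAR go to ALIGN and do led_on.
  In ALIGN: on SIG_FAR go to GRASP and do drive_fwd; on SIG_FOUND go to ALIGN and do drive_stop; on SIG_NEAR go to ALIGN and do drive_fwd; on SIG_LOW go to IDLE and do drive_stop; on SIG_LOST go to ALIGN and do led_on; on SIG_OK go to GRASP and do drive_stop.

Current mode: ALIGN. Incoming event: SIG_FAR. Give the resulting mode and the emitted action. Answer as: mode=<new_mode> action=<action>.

current mode = ALIGN; filter table to that mode:
  (ALIGN, SIG_FAR) → (GRASP, drive_fwd)  ← event matches
  (ALIGN, SIG_FOUND) → (ALIGN, drive_stop)
  (ALIGN, SIG_NEAR) → (ALIGN, drive_fwd)
  (ALIGN, SIG_LOW) → (IDLE, drive_stop)
  (ALIGN, SIG_LOST) → (ALIGN, led_on)
  (ALIGN, SIG_OK) → (GRASP, drive_stop)
event = SIG_FAR selects (GRASP, drive_fwd)

mode=GRASP action=drive_fwd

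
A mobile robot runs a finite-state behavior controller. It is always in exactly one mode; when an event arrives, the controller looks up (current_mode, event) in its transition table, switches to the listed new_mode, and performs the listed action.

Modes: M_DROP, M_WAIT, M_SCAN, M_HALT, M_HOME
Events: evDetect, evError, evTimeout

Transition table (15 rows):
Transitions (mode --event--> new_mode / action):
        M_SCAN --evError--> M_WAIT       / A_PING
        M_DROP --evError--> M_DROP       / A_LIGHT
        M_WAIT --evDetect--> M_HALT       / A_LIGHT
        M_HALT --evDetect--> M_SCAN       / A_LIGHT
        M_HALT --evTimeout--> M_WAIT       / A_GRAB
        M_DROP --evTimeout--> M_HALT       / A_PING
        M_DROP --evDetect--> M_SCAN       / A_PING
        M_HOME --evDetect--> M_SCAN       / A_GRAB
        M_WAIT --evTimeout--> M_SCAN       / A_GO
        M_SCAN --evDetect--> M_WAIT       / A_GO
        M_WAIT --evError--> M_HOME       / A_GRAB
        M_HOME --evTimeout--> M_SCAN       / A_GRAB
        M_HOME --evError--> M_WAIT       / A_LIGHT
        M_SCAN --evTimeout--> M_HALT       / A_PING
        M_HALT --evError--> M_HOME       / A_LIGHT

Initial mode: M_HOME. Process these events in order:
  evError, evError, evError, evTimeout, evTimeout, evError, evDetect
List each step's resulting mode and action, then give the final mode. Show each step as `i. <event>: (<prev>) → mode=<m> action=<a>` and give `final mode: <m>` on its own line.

final mode: M_SCAN

1. evError: (M_HOME) → mode=M_WAIT action=A_LIGHT
2. evError: (M_WAIT) → mode=M_HOME action=A_GRAB
3. evError: (M_HOME) → mode=M_WAIT action=A_LIGHT
4. evTimeout: (M_WAIT) → mode=M_SCAN action=A_GO
5. evTimeout: (M_SCAN) → mode=M_HALT action=A_PING
6. evError: (M_HALT) → mode=M_HOME action=A_LIGHT
7. evDetect: (M_HOME) → mode=M_SCAN action=A_GRAB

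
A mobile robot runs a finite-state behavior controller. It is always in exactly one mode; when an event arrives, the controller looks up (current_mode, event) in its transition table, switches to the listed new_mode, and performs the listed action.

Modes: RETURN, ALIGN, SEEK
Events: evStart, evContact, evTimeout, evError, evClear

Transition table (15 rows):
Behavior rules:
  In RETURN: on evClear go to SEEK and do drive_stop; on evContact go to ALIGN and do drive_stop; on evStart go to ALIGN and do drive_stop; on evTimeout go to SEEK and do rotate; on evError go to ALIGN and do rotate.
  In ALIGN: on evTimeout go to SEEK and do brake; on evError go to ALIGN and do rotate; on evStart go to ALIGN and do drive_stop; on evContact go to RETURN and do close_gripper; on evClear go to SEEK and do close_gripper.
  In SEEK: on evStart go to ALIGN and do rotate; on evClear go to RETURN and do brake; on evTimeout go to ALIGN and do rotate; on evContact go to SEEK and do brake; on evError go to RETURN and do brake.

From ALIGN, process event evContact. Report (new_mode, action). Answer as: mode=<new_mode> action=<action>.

mode=RETURN action=close_gripper

current mode = ALIGN; filter table to that mode:
  (ALIGN, evTimeout) → (SEEK, brake)
  (ALIGN, evError) → (ALIGN, rotate)
  (ALIGN, evStart) → (ALIGN, drive_stop)
  (ALIGN, evContact) → (RETURN, close_gripper)  ← event matches
  (ALIGN, evClear) → (SEEK, close_gripper)
event = evContact selects (RETURN, close_gripper)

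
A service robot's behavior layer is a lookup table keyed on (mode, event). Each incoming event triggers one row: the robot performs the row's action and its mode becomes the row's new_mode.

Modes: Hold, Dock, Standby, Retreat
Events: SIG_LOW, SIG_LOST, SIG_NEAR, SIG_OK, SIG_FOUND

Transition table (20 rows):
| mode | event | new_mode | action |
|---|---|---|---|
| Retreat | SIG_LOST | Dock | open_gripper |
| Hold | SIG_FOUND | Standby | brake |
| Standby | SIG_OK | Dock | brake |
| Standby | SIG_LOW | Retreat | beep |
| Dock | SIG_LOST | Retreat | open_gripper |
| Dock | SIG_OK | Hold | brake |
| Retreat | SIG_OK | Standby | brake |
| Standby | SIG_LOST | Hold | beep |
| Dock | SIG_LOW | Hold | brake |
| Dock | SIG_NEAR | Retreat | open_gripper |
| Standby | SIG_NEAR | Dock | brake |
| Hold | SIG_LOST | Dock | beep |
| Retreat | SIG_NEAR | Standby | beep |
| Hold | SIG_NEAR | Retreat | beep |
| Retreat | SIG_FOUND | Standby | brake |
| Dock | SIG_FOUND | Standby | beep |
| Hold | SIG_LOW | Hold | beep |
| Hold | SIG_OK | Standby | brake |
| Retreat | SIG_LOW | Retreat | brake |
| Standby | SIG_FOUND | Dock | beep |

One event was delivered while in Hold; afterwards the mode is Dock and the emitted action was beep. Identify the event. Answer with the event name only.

try SIG_LOW: (Hold, SIG_LOW) → (Hold, beep)
try SIG_LOST: (Hold, SIG_LOST) → (Dock, beep)  ← matches
try SIG_NEAR: (Hold, SIG_NEAR) → (Retreat, beep)
try SIG_OK: (Hold, SIG_OK) → (Standby, brake)
try SIG_FOUND: (Hold, SIG_FOUND) → (Standby, brake)

SIG_LOST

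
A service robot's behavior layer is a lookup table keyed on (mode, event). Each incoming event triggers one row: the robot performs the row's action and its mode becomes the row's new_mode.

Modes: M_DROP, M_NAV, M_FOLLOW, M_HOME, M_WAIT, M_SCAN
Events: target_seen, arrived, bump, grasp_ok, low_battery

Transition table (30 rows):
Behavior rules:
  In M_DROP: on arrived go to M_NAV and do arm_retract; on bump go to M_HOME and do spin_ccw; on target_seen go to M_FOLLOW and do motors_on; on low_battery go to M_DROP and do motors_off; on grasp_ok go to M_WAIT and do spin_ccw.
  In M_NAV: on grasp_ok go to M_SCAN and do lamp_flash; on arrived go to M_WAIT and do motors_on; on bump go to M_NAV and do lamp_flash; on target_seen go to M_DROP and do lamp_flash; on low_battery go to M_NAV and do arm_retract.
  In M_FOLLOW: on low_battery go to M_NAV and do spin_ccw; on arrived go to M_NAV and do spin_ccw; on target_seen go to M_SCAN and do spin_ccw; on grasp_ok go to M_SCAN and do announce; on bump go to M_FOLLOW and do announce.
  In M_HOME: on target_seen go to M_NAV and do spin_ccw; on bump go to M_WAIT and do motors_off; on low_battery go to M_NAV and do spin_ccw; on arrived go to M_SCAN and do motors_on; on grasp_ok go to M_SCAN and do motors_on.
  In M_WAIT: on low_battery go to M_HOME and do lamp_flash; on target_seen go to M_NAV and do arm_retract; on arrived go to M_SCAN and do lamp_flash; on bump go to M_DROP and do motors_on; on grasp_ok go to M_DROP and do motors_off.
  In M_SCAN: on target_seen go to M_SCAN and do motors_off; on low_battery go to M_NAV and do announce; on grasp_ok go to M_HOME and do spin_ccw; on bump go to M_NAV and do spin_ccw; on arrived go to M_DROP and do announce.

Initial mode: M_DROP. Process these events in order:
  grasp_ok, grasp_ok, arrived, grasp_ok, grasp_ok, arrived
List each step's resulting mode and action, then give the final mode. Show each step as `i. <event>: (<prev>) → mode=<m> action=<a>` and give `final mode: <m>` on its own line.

final mode: M_SCAN

1. grasp_ok: (M_DROP) → mode=M_WAIT action=spin_ccw
2. grasp_ok: (M_WAIT) → mode=M_DROP action=motors_off
3. arrived: (M_DROP) → mode=M_NAV action=arm_retract
4. grasp_ok: (M_NAV) → mode=M_SCAN action=lamp_flash
5. grasp_ok: (M_SCAN) → mode=M_HOME action=spin_ccw
6. arrived: (M_HOME) → mode=M_SCAN action=motors_on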